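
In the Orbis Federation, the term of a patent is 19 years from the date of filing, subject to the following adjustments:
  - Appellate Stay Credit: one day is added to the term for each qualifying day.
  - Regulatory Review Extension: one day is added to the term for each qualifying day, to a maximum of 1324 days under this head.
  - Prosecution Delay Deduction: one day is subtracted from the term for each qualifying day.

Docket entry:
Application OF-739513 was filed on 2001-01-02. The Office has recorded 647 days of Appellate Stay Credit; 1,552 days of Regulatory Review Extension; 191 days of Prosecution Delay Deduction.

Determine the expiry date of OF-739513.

Base term: filing date + 19 years → 2 January 2020.
Appellate Stay Credit: +647 days → 10 October 2021.
Regulatory Review Extension: 1552 days claimed exceeds the 1324-day cap, so +1324 days → 26 May 2025.
Prosecution Delay Deduction: −191 days → 16 November 2024.

November 16, 2024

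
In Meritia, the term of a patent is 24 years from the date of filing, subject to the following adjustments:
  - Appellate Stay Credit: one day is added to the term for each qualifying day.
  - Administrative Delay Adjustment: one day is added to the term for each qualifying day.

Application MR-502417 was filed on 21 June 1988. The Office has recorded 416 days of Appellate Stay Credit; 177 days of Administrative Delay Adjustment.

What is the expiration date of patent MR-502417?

February 4, 2014

Base term: filing date + 24 years → 21 June 2012.
Appellate Stay Credit: +416 days → 11 August 2013.
Administrative Delay Adjustment: +177 days → 4 February 2014.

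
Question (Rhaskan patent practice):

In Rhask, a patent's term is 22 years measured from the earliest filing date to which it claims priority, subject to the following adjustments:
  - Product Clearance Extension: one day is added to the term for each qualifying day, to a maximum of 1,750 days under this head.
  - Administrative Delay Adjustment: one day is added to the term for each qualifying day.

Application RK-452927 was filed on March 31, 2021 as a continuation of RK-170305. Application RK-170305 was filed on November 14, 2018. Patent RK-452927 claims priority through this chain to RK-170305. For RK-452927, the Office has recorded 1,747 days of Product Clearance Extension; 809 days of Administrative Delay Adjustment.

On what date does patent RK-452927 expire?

November 14, 2047

Earliest priority filing: 14 November 2018.
Base term: 14 November 2018 + 22 years → 14 November 2040.
Product Clearance Extension: 1747 days (within the 1750-day cap) → +1747 days → 27 August 2045.
Administrative Delay Adjustment: +809 days → 14 November 2047.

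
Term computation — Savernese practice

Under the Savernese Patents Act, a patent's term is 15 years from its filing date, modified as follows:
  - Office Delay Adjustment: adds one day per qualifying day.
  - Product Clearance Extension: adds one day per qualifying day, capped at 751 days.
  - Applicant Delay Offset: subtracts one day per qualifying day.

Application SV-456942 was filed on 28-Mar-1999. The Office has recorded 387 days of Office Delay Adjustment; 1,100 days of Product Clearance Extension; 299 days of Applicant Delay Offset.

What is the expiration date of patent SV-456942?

Base term: filing date + 15 years → 28 March 2014.
Office Delay Adjustment: +387 days → 19 April 2015.
Product Clearance Extension: 1100 days claimed exceeds the 751-day cap, so +751 days → 9 May 2017.
Applicant Delay Offset: −299 days → 14 July 2016.

2016-07-14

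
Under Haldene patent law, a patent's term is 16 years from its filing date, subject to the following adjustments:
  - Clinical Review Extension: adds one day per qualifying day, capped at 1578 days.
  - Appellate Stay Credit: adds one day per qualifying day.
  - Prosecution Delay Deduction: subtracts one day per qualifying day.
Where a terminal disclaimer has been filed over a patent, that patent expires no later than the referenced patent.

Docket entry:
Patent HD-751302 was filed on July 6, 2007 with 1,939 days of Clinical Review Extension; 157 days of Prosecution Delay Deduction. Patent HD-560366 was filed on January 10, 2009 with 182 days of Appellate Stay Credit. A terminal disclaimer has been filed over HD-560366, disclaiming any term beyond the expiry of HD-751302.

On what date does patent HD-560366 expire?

Natural term of HD-560366:
  Base: filing + 16 years → 10 January 2025.
  Appellate Stay Credit: +182 days → 11 July 2025.
Expiry of referenced patent HD-751302:
  Base: filing + 16 years → 6 July 2023.
  Clinical Review Extension: 1939 days claimed exceeds the 1578-day cap, so +1578 days → 31 October 2027.
  Prosecution Delay Deduction: −157 days → 27 May 2027.
Terminal disclaimer: HD-560366 expires on the earlier of 11 July 2025 and 27 May 2027.

2025-07-11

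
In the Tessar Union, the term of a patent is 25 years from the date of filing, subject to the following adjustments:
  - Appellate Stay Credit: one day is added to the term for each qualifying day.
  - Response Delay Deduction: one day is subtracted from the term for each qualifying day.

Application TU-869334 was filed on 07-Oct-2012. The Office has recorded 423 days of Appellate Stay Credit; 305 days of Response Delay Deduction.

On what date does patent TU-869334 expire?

Base term: filing date + 25 years → 7 October 2037.
Appellate Stay Credit: +423 days → 4 December 2038.
Response Delay Deduction: −305 days → 2 February 2038.

February 2, 2038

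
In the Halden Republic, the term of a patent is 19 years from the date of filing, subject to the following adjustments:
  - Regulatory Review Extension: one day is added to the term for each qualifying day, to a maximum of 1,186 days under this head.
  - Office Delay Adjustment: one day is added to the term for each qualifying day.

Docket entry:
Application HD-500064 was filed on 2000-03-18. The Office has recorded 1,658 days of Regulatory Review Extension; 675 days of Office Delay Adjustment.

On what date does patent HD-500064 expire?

Base term: filing date + 19 years → 18 March 2019.
Regulatory Review Extension: 1658 days claimed exceeds the 1186-day cap, so +1186 days → 16 June 2022.
Office Delay Adjustment: +675 days → 21 April 2024.

2024-04-21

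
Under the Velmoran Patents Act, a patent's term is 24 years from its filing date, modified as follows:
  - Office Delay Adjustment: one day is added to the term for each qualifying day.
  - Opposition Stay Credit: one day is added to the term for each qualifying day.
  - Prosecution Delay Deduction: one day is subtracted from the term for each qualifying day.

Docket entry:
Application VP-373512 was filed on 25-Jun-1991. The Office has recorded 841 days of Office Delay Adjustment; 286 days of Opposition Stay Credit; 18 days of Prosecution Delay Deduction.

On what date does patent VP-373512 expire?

July 8, 2018

Base term: filing date + 24 years → 25 June 2015.
Office Delay Adjustment: +841 days → 13 October 2017.
Opposition Stay Credit: +286 days → 26 July 2018.
Prosecution Delay Deduction: −18 days → 8 July 2018.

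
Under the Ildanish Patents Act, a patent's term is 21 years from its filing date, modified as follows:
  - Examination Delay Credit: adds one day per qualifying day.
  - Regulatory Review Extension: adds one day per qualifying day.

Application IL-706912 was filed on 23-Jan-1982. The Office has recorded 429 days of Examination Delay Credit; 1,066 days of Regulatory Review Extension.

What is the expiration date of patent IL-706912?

Base term: filing date + 21 years → 23 January 2003.
Examination Delay Credit: +429 days → 27 March 2004.
Regulatory Review Extension: +1066 days → 26 February 2007.

2007-02-26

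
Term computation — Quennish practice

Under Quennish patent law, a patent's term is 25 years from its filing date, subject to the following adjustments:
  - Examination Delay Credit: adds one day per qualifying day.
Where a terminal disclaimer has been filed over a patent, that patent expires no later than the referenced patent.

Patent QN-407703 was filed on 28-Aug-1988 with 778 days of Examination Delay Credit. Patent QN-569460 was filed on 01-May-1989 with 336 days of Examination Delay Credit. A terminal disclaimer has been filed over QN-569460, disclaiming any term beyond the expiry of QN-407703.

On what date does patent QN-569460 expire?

April 2, 2015

Natural term of QN-569460:
  Base: filing + 25 years → 1 May 2014.
  Examination Delay Credit: +336 days → 2 April 2015.
Expiry of referenced patent QN-407703:
  Base: filing + 25 years → 28 August 2013.
  Examination Delay Credit: +778 days → 15 October 2015.
Terminal disclaimer: QN-569460 expires on the earlier of 2 April 2015 and 15 October 2015.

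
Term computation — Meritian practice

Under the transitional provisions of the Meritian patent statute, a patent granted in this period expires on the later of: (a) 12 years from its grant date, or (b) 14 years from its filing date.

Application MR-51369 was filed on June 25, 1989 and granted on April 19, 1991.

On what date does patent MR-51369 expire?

2003-06-25

(a) grant + 12 years → 19 April 2003.
(b) filing + 14 years → 25 June 2003.
Later of the two: 25 June 2003.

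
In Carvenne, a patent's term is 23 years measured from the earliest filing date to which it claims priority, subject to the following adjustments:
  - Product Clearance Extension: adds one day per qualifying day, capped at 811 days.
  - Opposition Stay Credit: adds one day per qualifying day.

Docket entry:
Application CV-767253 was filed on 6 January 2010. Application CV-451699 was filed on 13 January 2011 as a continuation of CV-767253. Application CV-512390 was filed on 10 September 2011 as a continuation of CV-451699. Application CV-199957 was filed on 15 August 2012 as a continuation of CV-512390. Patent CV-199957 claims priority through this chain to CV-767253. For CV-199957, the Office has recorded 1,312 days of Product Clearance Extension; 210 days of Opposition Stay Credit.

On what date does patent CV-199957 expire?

Earliest priority filing: 6 January 2010.
Base term: 6 January 2010 + 23 years → 6 January 2033.
Product Clearance Extension: 1312 days claimed exceeds the 811-day cap, so +811 days → 28 March 2035.
Opposition Stay Credit: +210 days → 24 October 2035.

2035-10-24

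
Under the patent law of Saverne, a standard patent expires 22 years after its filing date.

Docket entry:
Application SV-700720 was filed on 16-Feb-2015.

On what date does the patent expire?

Filing date + 22 years → 16 February 2037.

2037-02-16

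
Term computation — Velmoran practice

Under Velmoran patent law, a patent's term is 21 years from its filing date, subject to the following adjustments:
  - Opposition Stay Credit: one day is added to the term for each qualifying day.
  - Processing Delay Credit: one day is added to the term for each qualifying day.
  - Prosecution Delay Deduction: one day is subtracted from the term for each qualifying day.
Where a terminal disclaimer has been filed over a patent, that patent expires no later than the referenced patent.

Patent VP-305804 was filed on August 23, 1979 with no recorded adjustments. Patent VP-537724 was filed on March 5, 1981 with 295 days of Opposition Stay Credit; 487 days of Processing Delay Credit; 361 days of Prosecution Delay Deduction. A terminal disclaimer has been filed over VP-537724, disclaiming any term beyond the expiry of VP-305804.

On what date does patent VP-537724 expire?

2000-08-23

Natural term of VP-537724:
  Base: filing + 21 years → 5 March 2002.
  Opposition Stay Credit: +295 days → 25 December 2002.
  Processing Delay Credit: +487 days → 25 April 2004.
  Prosecution Delay Deduction: −361 days → 30 April 2003.
Expiry of referenced patent VP-305804:
  Base: filing + 21 years → 23 August 2000.
Terminal disclaimer: VP-537724 expires on the earlier of 30 April 2003 and 23 August 2000.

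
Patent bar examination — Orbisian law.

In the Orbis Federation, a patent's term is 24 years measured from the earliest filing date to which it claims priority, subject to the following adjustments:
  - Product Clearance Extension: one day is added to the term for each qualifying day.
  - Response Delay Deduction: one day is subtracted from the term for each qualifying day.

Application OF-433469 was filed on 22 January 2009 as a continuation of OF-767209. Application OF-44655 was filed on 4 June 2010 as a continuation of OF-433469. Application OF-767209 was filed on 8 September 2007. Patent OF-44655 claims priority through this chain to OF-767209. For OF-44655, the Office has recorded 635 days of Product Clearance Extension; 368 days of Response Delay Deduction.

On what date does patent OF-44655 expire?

Earliest priority filing: 8 September 2007.
Base term: 8 September 2007 + 24 years → 8 September 2031.
Product Clearance Extension: +635 days → 4 June 2033.
Response Delay Deduction: −368 days → 1 June 2032.

2032-06-01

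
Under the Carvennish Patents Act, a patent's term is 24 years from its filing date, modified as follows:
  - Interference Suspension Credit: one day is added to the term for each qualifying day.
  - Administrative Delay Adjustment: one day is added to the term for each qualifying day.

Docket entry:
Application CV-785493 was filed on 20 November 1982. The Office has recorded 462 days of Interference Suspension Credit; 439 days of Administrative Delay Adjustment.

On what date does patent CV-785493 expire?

May 9, 2009

Base term: filing date + 24 years → 20 November 2006.
Interference Suspension Credit: +462 days → 25 February 2008.
Administrative Delay Adjustment: +439 days → 9 May 2009.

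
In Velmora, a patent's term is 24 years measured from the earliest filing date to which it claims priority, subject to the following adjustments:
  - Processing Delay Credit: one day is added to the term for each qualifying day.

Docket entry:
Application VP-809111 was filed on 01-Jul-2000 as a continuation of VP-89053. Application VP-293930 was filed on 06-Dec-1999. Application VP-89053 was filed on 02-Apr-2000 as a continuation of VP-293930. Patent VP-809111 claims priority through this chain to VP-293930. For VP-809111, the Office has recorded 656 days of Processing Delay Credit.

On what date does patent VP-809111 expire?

Earliest priority filing: 6 December 1999.
Base term: 6 December 1999 + 24 years → 6 December 2023.
Processing Delay Credit: +656 days → 22 September 2025.

September 22, 2025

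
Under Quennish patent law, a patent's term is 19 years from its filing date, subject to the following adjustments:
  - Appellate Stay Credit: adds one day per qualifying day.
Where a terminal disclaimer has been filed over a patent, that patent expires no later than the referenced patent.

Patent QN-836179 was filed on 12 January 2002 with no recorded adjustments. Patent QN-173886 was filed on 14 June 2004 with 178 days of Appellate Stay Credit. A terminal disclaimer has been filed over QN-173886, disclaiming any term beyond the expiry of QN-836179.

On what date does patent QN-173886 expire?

January 12, 2021

Natural term of QN-173886:
  Base: filing + 19 years → 14 June 2023.
  Appellate Stay Credit: +178 days → 9 December 2023.
Expiry of referenced patent QN-836179:
  Base: filing + 19 years → 12 January 2021.
Terminal disclaimer: QN-173886 expires on the earlier of 9 December 2023 and 12 January 2021.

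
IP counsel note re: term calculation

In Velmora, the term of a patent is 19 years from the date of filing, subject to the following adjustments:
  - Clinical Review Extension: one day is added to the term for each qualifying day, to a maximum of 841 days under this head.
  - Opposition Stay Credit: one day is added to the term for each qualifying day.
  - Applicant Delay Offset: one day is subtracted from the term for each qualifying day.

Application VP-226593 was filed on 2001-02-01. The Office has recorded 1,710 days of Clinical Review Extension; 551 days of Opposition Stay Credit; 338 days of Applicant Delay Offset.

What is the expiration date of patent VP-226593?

2022-12-21

Base term: filing date + 19 years → 1 February 2020.
Clinical Review Extension: 1710 days claimed exceeds the 841-day cap, so +841 days → 22 May 2022.
Opposition Stay Credit: +551 days → 24 November 2023.
Applicant Delay Offset: −338 days → 21 December 2022.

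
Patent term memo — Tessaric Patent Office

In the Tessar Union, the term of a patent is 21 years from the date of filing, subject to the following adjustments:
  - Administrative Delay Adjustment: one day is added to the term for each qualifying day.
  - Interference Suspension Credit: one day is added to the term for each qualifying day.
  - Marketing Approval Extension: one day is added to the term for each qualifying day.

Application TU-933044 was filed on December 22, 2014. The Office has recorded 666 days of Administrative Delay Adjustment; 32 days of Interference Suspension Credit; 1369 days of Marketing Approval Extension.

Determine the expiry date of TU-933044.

Base term: filing date + 21 years → 22 December 2035.
Administrative Delay Adjustment: +666 days → 18 October 2037.
Interference Suspension Credit: +32 days → 19 November 2037.
Marketing Approval Extension: +1369 days → 19 August 2041.

2041-08-19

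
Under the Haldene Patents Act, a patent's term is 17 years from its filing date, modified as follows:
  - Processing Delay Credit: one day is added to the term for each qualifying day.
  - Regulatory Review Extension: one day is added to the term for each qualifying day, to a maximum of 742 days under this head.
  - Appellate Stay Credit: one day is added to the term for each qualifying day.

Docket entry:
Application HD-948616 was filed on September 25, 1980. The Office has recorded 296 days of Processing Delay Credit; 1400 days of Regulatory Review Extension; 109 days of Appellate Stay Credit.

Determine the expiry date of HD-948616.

Base term: filing date + 17 years → 25 September 1997.
Processing Delay Credit: +296 days → 18 July 1998.
Regulatory Review Extension: 1400 days claimed exceeds the 742-day cap, so +742 days → 29 July 2000.
Appellate Stay Credit: +109 days → 15 November 2000.

2000-11-15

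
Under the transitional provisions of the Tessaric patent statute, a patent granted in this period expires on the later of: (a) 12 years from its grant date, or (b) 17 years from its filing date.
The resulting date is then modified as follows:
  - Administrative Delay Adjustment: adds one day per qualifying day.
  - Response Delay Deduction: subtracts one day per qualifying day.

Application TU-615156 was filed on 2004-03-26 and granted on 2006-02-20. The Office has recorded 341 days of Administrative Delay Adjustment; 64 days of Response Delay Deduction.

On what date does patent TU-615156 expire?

(a) grant + 12 years → 20 February 2018.
(b) filing + 17 years → 26 March 2021.
Later of the two: 26 March 2021.
Administrative Delay Adjustment: +341 days → 2 March 2022.
Response Delay Deduction: −64 days → 28 December 2021.

2021-12-28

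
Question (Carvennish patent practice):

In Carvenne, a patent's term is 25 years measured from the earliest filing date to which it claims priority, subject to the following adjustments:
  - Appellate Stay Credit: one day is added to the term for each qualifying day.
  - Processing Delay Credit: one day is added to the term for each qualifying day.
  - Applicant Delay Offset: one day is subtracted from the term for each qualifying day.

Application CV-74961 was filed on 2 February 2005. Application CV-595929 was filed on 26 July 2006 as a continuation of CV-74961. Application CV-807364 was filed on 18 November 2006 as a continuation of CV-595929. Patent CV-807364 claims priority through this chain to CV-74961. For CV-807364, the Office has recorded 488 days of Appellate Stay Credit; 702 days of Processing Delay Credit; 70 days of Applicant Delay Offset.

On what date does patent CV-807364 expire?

2033-02-26

Earliest priority filing: 2 February 2005.
Base term: 2 February 2005 + 25 years → 2 February 2030.
Appellate Stay Credit: +488 days → 5 June 2031.
Processing Delay Credit: +702 days → 7 May 2033.
Applicant Delay Offset: −70 days → 26 February 2033.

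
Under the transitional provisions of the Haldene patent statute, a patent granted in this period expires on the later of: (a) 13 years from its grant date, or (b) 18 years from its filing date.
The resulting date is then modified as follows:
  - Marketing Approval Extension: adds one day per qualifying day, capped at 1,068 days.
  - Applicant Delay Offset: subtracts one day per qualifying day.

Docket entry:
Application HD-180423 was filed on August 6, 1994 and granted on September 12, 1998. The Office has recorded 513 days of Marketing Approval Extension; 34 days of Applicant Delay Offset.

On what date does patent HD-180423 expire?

(a) grant + 13 years → 12 September 2011.
(b) filing + 18 years → 6 August 2012.
Later of the two: 6 August 2012.
Marketing Approval Extension: 513 days (within the 1068-day cap) → +513 days → 1 January 2014.
Applicant Delay Offset: −34 days → 28 November 2013.

2013-11-28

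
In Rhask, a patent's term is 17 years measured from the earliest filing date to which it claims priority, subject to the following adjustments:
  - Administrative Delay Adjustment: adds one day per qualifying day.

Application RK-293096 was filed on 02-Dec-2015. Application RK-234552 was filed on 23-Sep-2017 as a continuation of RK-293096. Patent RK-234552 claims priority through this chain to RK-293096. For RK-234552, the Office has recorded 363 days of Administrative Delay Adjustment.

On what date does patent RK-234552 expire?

2033-11-30

Earliest priority filing: 2 December 2015.
Base term: 2 December 2015 + 17 years → 2 December 2032.
Administrative Delay Adjustment: +363 days → 30 November 2033.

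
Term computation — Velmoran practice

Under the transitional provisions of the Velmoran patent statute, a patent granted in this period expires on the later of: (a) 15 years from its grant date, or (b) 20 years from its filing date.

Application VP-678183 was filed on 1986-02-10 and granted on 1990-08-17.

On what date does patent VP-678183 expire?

February 10, 2006

(a) grant + 15 years → 17 August 2005.
(b) filing + 20 years → 10 February 2006.
Later of the two: 10 February 2006.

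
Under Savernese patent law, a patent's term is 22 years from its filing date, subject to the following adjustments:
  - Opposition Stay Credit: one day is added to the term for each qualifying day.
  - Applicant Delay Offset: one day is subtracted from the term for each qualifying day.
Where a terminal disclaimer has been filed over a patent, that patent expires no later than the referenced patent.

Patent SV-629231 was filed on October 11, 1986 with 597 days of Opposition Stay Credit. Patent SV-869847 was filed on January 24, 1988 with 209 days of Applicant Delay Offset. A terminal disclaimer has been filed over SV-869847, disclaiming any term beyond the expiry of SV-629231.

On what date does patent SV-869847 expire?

2009-06-29

Natural term of SV-869847:
  Base: filing + 22 years → 24 January 2010.
  Applicant Delay Offset: −209 days → 29 June 2009.
Expiry of referenced patent SV-629231:
  Base: filing + 22 years → 11 October 2008.
  Opposition Stay Credit: +597 days → 31 May 2010.
Terminal disclaimer: SV-869847 expires on the earlier of 29 June 2009 and 31 May 2010.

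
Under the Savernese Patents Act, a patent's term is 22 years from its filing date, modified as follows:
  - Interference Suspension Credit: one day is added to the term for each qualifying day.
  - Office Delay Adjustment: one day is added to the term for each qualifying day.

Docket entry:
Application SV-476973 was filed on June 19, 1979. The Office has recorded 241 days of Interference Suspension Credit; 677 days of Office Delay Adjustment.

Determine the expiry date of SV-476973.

Base term: filing date + 22 years → 19 June 2001.
Interference Suspension Credit: +241 days → 15 February 2002.
Office Delay Adjustment: +677 days → 24 December 2003.

2003-12-24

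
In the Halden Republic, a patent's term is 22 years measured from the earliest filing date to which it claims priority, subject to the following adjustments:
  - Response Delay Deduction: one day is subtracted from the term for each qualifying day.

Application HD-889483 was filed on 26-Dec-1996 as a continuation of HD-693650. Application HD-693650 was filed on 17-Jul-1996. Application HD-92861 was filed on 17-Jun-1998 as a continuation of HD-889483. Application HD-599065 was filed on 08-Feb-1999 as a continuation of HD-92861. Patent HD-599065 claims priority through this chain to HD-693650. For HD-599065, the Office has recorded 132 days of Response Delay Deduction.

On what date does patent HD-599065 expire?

Earliest priority filing: 17 July 1996.
Base term: 17 July 1996 + 22 years → 17 July 2018.
Response Delay Deduction: −132 days → 7 March 2018.

March 7, 2018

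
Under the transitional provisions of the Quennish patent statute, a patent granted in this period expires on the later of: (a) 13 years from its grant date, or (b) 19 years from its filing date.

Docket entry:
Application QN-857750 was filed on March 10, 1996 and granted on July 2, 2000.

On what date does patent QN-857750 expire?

(a) grant + 13 years → 2 July 2013.
(b) filing + 19 years → 10 March 2015.
Later of the two: 10 March 2015.

March 10, 2015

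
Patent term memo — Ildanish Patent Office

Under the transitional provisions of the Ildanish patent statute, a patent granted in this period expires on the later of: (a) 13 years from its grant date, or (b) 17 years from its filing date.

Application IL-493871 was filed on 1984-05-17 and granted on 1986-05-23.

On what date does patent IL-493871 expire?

(a) grant + 13 years → 23 May 1999.
(b) filing + 17 years → 17 May 2001.
Later of the two: 17 May 2001.

May 17, 2001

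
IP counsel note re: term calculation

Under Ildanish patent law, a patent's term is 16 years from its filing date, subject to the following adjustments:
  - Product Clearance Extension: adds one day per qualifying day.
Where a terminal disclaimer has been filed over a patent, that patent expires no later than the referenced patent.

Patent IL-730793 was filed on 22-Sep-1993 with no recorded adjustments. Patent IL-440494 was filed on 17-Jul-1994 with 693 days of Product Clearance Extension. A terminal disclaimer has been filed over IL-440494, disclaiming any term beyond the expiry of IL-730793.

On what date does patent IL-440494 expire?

2009-09-22

Natural term of IL-440494:
  Base: filing + 16 years → 17 July 2010.
  Product Clearance Extension: +693 days → 9 June 2012.
Expiry of referenced patent IL-730793:
  Base: filing + 16 years → 22 September 2009.
Terminal disclaimer: IL-440494 expires on the earlier of 9 June 2012 and 22 September 2009.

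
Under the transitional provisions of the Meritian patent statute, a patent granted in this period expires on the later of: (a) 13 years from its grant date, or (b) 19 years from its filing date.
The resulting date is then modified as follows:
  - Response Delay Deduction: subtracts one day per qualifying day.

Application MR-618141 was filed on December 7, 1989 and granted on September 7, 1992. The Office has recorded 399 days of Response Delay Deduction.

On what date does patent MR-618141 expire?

November 4, 2007

(a) grant + 13 years → 7 September 2005.
(b) filing + 19 years → 7 December 2008.
Later of the two: 7 December 2008.
Response Delay Deduction: −399 days → 4 November 2007.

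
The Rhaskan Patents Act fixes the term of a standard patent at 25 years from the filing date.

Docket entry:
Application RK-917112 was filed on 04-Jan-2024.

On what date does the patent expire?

Filing date + 25 years → 4 January 2049.

2049-01-04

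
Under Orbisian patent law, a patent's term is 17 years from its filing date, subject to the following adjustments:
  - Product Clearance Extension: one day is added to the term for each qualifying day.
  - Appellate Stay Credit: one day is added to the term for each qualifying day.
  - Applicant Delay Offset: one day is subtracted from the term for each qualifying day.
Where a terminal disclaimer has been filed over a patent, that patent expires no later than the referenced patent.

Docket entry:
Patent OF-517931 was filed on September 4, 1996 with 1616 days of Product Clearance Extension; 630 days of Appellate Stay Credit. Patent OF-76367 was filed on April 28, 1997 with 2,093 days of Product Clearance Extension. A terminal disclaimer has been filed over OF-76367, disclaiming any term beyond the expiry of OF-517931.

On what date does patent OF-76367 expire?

Natural term of OF-76367:
  Base: filing + 17 years → 28 April 2014.
  Product Clearance Extension: +2093 days → 20 January 2020.
Expiry of referenced patent OF-517931:
  Base: filing + 17 years → 4 September 2013.
  Product Clearance Extension: +1616 days → 6 February 2018.
  Appellate Stay Credit: +630 days → 29 October 2019.
Terminal disclaimer: OF-76367 expires on the earlier of 20 January 2020 and 29 October 2019.

2019-10-29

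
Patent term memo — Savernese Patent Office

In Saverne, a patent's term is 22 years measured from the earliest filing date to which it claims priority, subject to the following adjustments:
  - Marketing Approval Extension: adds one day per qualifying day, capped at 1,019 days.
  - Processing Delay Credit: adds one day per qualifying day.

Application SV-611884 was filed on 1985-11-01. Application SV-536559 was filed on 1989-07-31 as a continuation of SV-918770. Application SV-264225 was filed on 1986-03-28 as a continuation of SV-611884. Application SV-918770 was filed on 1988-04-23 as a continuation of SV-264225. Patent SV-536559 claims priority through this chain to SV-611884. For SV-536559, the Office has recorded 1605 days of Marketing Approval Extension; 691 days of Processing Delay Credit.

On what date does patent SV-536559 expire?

July 7, 2012

Earliest priority filing: 1 November 1985.
Base term: 1 November 1985 + 22 years → 1 November 2007.
Marketing Approval Extension: 1605 days claimed exceeds the 1019-day cap, so +1019 days → 16 August 2010.
Processing Delay Credit: +691 days → 7 July 2012.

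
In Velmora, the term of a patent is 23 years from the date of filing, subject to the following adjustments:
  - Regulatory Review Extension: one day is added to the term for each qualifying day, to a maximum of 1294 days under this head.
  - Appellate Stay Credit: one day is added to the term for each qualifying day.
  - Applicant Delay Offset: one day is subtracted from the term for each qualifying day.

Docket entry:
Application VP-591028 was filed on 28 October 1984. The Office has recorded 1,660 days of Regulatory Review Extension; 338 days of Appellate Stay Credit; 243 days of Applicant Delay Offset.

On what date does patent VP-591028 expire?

Base term: filing date + 23 years → 28 October 2007.
Regulatory Review Extension: 1660 days claimed exceeds the 1294-day cap, so +1294 days → 14 May 2011.
Appellate Stay Credit: +338 days → 16 April 2012.
Applicant Delay Offset: −243 days → 17 August 2011.

August 17, 2011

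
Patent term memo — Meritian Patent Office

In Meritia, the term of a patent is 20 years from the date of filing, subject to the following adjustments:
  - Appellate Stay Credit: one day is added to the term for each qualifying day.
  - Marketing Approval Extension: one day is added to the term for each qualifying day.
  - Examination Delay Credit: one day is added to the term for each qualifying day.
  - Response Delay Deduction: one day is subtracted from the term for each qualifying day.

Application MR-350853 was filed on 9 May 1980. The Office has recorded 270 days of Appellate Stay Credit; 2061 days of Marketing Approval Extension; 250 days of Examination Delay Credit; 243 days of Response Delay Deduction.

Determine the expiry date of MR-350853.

October 3, 2006

Base term: filing date + 20 years → 9 May 2000.
Appellate Stay Credit: +270 days → 3 February 2001.
Marketing Approval Extension: +2061 days → 26 September 2006.
Examination Delay Credit: +250 days → 3 June 2007.
Response Delay Deduction: −243 days → 3 October 2006.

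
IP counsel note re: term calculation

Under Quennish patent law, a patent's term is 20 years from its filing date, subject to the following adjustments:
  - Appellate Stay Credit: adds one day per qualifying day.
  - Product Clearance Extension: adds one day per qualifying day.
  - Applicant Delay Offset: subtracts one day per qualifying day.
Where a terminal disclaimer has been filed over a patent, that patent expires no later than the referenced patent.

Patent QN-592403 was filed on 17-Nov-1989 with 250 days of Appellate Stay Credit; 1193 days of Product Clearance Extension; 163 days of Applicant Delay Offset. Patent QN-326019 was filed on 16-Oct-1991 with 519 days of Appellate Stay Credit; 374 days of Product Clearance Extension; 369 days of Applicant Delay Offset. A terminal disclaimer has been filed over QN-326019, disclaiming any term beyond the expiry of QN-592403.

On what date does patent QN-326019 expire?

March 23, 2013

Natural term of QN-326019:
  Base: filing + 20 years → 16 October 2011.
  Appellate Stay Credit: +519 days → 18 March 2013.
  Product Clearance Extension: +374 days → 27 March 2014.
  Applicant Delay Offset: −369 days → 23 March 2013.
Expiry of referenced patent QN-592403:
  Base: filing + 20 years → 17 November 2009.
  Appellate Stay Credit: +250 days → 25 July 2010.
  Product Clearance Extension: +1193 days → 30 October 2013.
  Applicant Delay Offset: −163 days → 20 May 2013.
Terminal disclaimer: QN-326019 expires on the earlier of 23 March 2013 and 20 May 2013.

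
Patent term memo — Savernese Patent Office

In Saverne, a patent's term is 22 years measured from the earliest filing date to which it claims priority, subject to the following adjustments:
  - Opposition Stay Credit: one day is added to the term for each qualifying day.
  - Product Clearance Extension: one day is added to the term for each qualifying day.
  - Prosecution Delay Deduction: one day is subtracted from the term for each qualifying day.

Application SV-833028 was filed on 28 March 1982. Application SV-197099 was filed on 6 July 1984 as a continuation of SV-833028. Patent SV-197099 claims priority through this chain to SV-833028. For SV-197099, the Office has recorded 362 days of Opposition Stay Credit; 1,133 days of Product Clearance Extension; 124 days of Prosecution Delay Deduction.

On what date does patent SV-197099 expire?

Earliest priority filing: 28 March 1982.
Base term: 28 March 1982 + 22 years → 28 March 2004.
Opposition Stay Credit: +362 days → 25 March 2005.
Product Clearance Extension: +1133 days → 1 May 2008.
Prosecution Delay Deduction: −124 days → 29 December 2007.

2007-12-29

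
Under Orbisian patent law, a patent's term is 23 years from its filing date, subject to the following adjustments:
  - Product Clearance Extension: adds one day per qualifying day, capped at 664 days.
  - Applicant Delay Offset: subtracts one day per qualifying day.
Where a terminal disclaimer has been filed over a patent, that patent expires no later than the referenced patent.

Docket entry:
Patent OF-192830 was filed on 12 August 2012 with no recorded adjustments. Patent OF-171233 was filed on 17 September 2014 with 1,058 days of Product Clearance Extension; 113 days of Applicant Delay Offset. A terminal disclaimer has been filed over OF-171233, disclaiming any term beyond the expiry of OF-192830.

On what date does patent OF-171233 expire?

Natural term of OF-171233:
  Base: filing + 23 years → 17 September 2037.
  Product Clearance Extension: 1058 days claimed exceeds the 664-day cap, so +664 days → 13 July 2039.
  Applicant Delay Offset: −113 days → 22 March 2039.
Expiry of referenced patent OF-192830:
  Base: filing + 23 years → 12 August 2035.
Terminal disclaimer: OF-171233 expires on the earlier of 22 March 2039 and 12 August 2035.

August 12, 2035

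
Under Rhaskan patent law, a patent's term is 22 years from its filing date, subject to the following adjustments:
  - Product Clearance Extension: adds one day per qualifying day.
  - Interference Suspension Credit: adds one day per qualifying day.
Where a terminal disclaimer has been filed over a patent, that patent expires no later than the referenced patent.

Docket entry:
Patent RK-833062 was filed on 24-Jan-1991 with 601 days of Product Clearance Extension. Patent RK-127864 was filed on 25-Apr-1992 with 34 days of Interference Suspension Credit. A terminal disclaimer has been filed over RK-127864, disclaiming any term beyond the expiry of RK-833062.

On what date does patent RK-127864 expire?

Natural term of RK-127864:
  Base: filing + 22 years → 25 April 2014.
  Interference Suspension Credit: +34 days → 29 May 2014.
Expiry of referenced patent RK-833062:
  Base: filing + 22 years → 24 January 2013.
  Product Clearance Extension: +601 days → 17 September 2014.
Terminal disclaimer: RK-127864 expires on the earlier of 29 May 2014 and 17 September 2014.

2014-05-29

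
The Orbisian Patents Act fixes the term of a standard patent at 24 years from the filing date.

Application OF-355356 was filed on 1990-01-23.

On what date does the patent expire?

January 23, 2014

Filing date + 24 years → 23 January 2014.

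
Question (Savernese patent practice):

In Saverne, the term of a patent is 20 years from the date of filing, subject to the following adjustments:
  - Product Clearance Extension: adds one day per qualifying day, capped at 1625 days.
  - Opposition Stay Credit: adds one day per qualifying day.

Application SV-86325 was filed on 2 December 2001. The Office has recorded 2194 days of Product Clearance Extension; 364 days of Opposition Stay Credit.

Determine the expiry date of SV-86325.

May 14, 2027

Base term: filing date + 20 years → 2 December 2021.
Product Clearance Extension: 2194 days claimed exceeds the 1625-day cap, so +1625 days → 15 May 2026.
Opposition Stay Credit: +364 days → 14 May 2027.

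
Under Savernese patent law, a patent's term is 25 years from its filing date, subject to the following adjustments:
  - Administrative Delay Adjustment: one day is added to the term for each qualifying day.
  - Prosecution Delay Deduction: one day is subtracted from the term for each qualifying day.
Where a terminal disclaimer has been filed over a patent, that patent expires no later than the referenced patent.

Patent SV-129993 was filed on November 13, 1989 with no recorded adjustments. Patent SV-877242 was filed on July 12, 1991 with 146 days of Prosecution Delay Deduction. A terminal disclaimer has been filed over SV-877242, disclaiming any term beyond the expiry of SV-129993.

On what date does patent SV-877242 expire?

Natural term of SV-877242:
  Base: filing + 25 years → 12 July 2016.
  Prosecution Delay Deduction: −146 days → 17 February 2016.
Expiry of referenced patent SV-129993:
  Base: filing + 25 years → 13 November 2014.
Terminal disclaimer: SV-877242 expires on the earlier of 17 February 2016 and 13 November 2014.

November 13, 2014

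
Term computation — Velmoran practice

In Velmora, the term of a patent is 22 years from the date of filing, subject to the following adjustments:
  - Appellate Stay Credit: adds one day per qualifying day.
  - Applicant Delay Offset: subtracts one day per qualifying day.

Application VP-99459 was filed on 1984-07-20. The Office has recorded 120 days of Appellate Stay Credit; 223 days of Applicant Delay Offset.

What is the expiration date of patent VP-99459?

Base term: filing date + 22 years → 20 July 2006.
Appellate Stay Credit: +120 days → 17 November 2006.
Applicant Delay Offset: −223 days → 8 April 2006.

April 8, 2006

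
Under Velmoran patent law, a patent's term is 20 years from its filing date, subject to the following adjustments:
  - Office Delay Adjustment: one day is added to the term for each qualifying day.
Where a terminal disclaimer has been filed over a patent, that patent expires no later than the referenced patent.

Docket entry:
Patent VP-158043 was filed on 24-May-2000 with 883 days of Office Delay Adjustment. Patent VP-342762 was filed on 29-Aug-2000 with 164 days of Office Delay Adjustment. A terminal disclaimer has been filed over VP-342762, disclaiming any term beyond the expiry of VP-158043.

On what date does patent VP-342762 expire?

2021-02-09

Natural term of VP-342762:
  Base: filing + 20 years → 29 August 2020.
  Office Delay Adjustment: +164 days → 9 February 2021.
Expiry of referenced patent VP-158043:
  Base: filing + 20 years → 24 May 2020.
  Office Delay Adjustment: +883 days → 24 October 2022.
Terminal disclaimer: VP-342762 expires on the earlier of 9 February 2021 and 24 October 2022.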